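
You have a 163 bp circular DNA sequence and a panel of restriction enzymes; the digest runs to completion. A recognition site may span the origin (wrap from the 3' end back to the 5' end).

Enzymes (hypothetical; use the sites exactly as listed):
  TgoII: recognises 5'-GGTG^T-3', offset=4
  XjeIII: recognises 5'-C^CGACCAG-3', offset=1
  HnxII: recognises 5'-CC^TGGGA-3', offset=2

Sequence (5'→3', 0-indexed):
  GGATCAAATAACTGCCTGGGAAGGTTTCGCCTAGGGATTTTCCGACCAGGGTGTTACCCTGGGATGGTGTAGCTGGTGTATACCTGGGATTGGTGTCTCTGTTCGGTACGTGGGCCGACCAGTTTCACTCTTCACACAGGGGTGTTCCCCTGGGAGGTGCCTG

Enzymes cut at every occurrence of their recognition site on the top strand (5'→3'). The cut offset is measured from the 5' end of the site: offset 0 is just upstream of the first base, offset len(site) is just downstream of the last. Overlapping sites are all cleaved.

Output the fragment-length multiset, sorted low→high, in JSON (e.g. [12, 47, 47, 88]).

[6,6,6,9,10,11,11,11,18,20,26,29]

Per-enzyme occurrences:
  TgoII GGTGT/4: at [49, 65, 74, 91, 140] ⇒ [53, 69, 78, 95, 144]
  XjeIII CCGACCAG/1: at [41, 114] ⇒ [42, 115]
  HnxII CCTGGGA/2: at [14, 57, 82, 148, 159] ⇒ [16, 59, 84, 150, 161]

All cut coordinates (distinct, sorted): [16, 42, 53, 59, 69, 78, 84, 95, 115, 144, 150, 161]

Fragments:
  16→42: 26 bp
  42→53: 11 bp
  53→59: 6 bp
  59→69: 10 bp
  69→78: 9 bp
  78→84: 6 bp
  84→95: 11 bp
  95→115: 20 bp
  115→144: 29 bp
  144→150: 6 bp
  150→161: 11 bp
  161→16 (wrap): 163-161+16 = 18 bp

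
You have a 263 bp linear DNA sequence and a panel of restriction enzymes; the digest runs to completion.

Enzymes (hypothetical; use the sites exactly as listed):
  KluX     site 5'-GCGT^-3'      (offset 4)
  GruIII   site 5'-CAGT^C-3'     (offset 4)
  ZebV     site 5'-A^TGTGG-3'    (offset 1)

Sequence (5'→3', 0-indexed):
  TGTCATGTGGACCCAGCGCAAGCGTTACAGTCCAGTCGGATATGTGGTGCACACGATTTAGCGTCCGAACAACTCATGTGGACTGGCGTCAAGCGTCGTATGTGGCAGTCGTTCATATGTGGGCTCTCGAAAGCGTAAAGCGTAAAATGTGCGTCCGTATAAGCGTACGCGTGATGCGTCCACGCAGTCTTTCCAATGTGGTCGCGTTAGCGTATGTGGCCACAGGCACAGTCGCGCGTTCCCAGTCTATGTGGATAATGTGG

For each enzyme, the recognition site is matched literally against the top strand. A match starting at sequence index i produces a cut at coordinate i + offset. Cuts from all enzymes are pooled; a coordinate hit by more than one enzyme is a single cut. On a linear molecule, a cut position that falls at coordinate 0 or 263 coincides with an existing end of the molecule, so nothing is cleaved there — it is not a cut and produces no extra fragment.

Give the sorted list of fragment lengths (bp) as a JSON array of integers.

Site scan:
  KluX GCGT/4: at [21, 60, 85, 92, 132, 139, 150, 162, 168, 175, 203, 209, 235] ⇒ [25, 64, 89, 96, 136, 143, 154, 166, 172, 179, 207, 213, 239]
  GruIII CAGTC/4: at [27, 32, 105, 184, 228, 242] ⇒ [31, 36, 109, 188, 232, 246]
  ZebV ATGTGG/1: at [4, 41, 75, 99, 116, 195, 213, 248, 257] ⇒ [5, 42, 76, 100, 117, 196, 214, 249, 258]

All cut coordinates (distinct, sorted): [5, 25, 31, 36, 42, 64, 76, 89, 96, 100, 109, 117, 136, 143, 154, 166, 172, 179, 188, 196, 207, 213, 214, 232, 239, 246, 249, 258]

Fragment lengths:
  [0,5): 5 bp
  [5,25): 20 bp
  [25,31): 6 bp
  [31,36): 5 bp
  [36,42): 6 bp
  [42,64): 22 bp
  [64,76): 12 bp
  [76,89): 13 bp
  [89,96): 7 bp
  [96,100): 4 bp
  [100,109): 9 bp
  [109,117): 8 bp
  [117,136): 19 bp
  [136,143): 7 bp
  [143,154): 11 bp
  [154,166): 12 bp
  [166,172): 6 bp
  [172,179): 7 bp
  [179,188): 9 bp
  [188,196): 8 bp
  [196,207): 11 bp
  [207,213): 6 bp
  [213,214): 1 bp
  [214,232): 18 bp
  [232,239): 7 bp
  [239,246): 7 bp
  [246,249): 3 bp
  [249,258): 9 bp
  [258,263): 5 bp

[1,3,4,5,5,5,6,6,6,6,7,7,7,7,7,8,8,9,9,9,11,11,12,12,13,18,19,20,22]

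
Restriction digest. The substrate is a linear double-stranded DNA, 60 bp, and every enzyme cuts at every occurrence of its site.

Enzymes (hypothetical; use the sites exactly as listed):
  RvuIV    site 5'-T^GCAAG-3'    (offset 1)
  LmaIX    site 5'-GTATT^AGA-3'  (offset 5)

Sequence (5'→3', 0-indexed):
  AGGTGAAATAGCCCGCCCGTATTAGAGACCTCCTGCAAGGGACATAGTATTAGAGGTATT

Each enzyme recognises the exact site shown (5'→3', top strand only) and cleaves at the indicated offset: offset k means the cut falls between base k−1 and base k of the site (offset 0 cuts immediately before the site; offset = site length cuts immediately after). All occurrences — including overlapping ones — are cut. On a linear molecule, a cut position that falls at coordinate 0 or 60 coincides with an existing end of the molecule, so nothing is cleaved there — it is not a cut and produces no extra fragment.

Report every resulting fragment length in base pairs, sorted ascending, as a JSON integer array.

[9,11,17,23]

Site scan:
  RvuIV TGCAAG/1: at [33] ⇒ [34]
  LmaIX GTATTAGA/5: at [18, 46] ⇒ [23, 51]

All cut coordinates (distinct, sorted): [23, 34, 51]

Fragment lengths:
  [0,23): 23 bp
  [23,34): 11 bp
  [34,51): 17 bp
  [51,60): 9 bp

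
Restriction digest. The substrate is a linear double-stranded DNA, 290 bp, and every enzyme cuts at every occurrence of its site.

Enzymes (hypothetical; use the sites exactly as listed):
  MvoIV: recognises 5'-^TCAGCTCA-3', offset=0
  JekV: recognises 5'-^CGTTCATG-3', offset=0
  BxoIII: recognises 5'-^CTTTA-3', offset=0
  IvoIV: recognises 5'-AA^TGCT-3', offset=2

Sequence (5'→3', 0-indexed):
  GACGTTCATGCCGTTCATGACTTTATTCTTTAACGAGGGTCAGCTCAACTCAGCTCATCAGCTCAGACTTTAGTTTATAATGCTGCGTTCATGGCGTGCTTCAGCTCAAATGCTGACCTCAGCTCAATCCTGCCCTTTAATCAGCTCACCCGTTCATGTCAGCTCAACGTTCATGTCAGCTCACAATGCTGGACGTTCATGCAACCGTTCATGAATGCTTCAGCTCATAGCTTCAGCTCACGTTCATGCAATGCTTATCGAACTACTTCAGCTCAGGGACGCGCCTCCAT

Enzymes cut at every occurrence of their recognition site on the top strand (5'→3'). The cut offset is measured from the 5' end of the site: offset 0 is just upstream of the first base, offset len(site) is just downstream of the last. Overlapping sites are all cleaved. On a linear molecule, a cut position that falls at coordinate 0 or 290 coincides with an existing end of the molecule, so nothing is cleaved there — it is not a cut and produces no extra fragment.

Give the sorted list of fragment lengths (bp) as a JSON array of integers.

[2,4,5,6,7,7,8,8,8,8,8,9,9,9,10,10,10,10,10,11,11,12,12,13,13,15,16,16,23]

Scan for sites:
  MvoIV (TCAGCTCA, off=0): starts [39, 49, 57, 100, 118, 140, 158, 175, 219, 232, 267] → cuts [39, 49, 57, 100, 118, 140, 158, 175, 219, 232, 267]
  JekV (CGTTCATG, off=0): starts [2, 11, 85, 150, 167, 193, 205, 240] → cuts [2, 11, 85, 150, 167, 193, 205, 240]
  BxoIII (CTTTA, off=0): starts [20, 27, 67, 134] → cuts [20, 27, 67, 134]
  IvoIV (AATGCT, off=2): starts [78, 108, 184, 213, 249] → cuts [80, 110, 186, 215, 251]

All cut coordinates (distinct, sorted): [2, 11, 20, 27, 39, 49, 57, 67, 80, 85, 100, 110, 118, 134, 140, 150, 158, 167, 175, 186, 193, 205, 215, 219, 232, 240, 251, 267]

Fragment lengths:
  [0,2): 2 bp
  [2,11): 9 bp
  [11,20): 9 bp
  [20,27): 7 bp
  [27,39): 12 bp
  [39,49): 10 bp
  [49,57): 8 bp
  [57,67): 10 bp
  [67,80): 13 bp
  [80,85): 5 bp
  [85,100): 15 bp
  [100,110): 10 bp
  [110,118): 8 bp
  [118,134): 16 bp
  [134,140): 6 bp
  [140,150): 10 bp
  [150,158): 8 bp
  [158,167): 9 bp
  [167,175): 8 bp
  [175,186): 11 bp
  [186,193): 7 bp
  [193,205): 12 bp
  [205,215): 10 bp
  [215,219): 4 bp
  [219,232): 13 bp
  [232,240): 8 bp
  [240,251): 11 bp
  [251,267): 16 bp
  [267,290): 23 bp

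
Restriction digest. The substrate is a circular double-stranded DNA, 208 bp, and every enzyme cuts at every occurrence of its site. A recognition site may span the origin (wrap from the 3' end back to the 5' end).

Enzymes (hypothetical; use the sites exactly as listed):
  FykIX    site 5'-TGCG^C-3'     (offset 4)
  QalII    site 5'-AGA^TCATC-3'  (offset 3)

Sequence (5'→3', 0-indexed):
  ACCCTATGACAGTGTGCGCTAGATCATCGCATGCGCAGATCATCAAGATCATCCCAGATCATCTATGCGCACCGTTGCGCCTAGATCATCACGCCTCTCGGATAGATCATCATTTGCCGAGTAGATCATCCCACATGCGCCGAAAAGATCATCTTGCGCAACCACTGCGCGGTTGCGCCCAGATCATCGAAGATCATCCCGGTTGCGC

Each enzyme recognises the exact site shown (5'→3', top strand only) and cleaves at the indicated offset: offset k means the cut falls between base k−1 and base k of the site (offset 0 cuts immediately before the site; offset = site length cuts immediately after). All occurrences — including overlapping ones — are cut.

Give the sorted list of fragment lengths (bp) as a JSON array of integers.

[4,5,6,6,8,9,9,10,10,10,10,11,11,12,14,14,19,19,21]

Per-enzyme occurrences:
  FykIX TGCGC/4: at [14, 31, 65, 75, 135, 154, 165, 173, 203] ⇒ [18, 35, 69, 79, 139, 158, 169, 177, 207]
  QalII AGATCATC/3: at [20, 36, 45, 55, 82, 103, 122, 145, 180, 190] ⇒ [23, 39, 48, 58, 85, 106, 125, 148, 183, 193]

Pooled cuts: [18, 23, 35, 39, 48, 58, 69, 79, 85, 106, 125, 139, 148, 158, 169, 177, 183, 193, 207]

Fragments:
  18→23: 5 bp
  23→35: 12 bp
  35→39: 4 bp
  39→48: 9 bp
  48→58: 10 bp
  58→69: 11 bp
  69→79: 10 bp
  79→85: 6 bp
  85→106: 21 bp
  106→125: 19 bp
  125→139: 14 bp
  139→148: 9 bp
  148→158: 10 bp
  158→169: 11 bp
  169→177: 8 bp
  177→183: 6 bp
  183→193: 10 bp
  193→207: 14 bp
  207→18 (wrap): 208-207+18 = 19 bp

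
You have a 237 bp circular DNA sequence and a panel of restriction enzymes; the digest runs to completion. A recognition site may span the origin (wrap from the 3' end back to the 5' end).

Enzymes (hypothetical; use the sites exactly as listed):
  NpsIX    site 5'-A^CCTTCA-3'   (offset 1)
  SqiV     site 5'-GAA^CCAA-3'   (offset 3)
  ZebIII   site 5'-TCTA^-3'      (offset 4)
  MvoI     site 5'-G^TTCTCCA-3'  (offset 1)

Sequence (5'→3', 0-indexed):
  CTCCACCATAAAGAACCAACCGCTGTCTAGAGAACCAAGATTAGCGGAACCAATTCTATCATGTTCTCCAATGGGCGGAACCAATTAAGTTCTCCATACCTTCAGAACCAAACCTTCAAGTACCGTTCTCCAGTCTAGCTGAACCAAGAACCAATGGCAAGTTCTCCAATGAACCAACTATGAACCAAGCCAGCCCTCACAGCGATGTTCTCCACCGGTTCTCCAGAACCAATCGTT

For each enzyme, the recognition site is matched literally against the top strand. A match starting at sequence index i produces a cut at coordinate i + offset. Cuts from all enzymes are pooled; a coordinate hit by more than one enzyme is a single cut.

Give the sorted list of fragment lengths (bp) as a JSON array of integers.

[5,5,5,6,7,7,9,9,9,9,10,11,11,11,12,12,13,14,15,17,17,23]

Per-enzyme occurrences:
  NpsIX ACCTTCA/1: at [97, 111] ⇒ [98, 112]
  SqiV GAACCAA/3: at [12, 31, 46, 77, 104, 140, 147, 170, 181, 225] ⇒ [15, 34, 49, 80, 107, 143, 150, 173, 184, 228]
  ZebIII TCTA/4: at [25, 54, 133] ⇒ [29, 58, 137]
  MvoI GTTCTCCA/1: at [62, 88, 124, 160, 206, 217, 234] ⇒ [63, 89, 125, 161, 207, 218, 235]

Pooled cuts: [15, 29, 34, 49, 58, 63, 80, 89, 98, 107, 112, 125, 137, 143, 150, 161, 173, 184, 207, 218, 228, 235]

Fragment lengths:
  15→29: 14 bp
  29→34: 5 bp
  34→49: 15 bp
  49→58: 9 bp
  58→63: 5 bp
  63→80: 17 bp
  80→89: 9 bp
  89→98: 9 bp
  98→107: 9 bp
  107→112: 5 bp
  112→125: 13 bp
  125→137: 12 bp
  137→143: 6 bp
  143→150: 7 bp
  150→161: 11 bp
  161→173: 12 bp
  173→184: 11 bp
  184→207: 23 bp
  207→218: 11 bp
  218→228: 10 bp
  228→235: 7 bp
  235→15 (wrap): 237-235+15 = 17 bp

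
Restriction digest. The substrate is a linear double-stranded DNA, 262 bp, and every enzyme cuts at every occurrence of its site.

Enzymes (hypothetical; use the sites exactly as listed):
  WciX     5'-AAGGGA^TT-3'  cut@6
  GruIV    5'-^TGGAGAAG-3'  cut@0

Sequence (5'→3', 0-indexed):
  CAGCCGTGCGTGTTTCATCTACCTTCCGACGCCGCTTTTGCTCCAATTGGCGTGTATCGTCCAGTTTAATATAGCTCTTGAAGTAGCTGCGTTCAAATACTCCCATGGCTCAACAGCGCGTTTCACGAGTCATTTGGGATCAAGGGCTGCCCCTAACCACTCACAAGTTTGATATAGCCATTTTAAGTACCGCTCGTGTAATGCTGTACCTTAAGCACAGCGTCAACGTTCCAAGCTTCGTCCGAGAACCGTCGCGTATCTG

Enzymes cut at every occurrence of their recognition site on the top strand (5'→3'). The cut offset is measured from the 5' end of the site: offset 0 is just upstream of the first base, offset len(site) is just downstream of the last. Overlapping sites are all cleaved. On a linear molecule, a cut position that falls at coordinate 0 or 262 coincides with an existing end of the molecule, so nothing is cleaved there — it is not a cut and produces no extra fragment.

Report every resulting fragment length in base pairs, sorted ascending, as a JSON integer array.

[262]

Scan for sites:
  WciX (AAGGGATT, off=6): no sites
  GruIV (TGGAGAAG, off=0): no sites

Pooled cuts: ∅

Fragments:
  no cuts → one linear fragment of 262 bp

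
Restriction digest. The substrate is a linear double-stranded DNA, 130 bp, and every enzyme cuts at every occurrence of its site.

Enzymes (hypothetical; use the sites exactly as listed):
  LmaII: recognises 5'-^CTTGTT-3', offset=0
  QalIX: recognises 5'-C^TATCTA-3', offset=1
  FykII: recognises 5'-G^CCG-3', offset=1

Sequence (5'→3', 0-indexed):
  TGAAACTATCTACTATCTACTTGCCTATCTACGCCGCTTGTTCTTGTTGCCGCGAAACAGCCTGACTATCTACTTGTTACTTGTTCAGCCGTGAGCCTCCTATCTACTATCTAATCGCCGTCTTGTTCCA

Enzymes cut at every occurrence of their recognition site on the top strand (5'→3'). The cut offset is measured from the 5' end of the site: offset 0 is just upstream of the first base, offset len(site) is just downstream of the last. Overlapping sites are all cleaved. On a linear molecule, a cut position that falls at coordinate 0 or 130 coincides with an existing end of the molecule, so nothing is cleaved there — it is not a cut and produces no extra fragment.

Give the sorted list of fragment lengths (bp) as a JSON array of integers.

Site scan:
  LmaII CTTGTT/0: at [36, 42, 72, 79, 121] ⇒ [36, 42, 72, 79, 121]
  QalIX CTATCTA/1: at [5, 12, 24, 65, 99, 106] ⇒ [6, 13, 25, 66, 100, 107]
  FykII GCCG/1: at [32, 48, 87, 116] ⇒ [33, 49, 88, 117]

Pooled cuts: [6, 13, 25, 33, 36, 42, 49, 66, 72, 79, 88, 100, 107, 117, 121]

Fragment lengths:
  [0,6): 6 bp
  [6,13): 7 bp
  [13,25): 12 bp
  [25,33): 8 bp
  [33,36): 3 bp
  [36,42): 6 bp
  [42,49): 7 bp
  [49,66): 17 bp
  [66,72): 6 bp
  [72,79): 7 bp
  [79,88): 9 bp
  [88,100): 12 bp
  [100,107): 7 bp
  [107,117): 10 bp
  [117,121): 4 bp
  [121,130): 9 bp

[3,4,6,6,6,7,7,7,7,8,9,9,10,12,12,17]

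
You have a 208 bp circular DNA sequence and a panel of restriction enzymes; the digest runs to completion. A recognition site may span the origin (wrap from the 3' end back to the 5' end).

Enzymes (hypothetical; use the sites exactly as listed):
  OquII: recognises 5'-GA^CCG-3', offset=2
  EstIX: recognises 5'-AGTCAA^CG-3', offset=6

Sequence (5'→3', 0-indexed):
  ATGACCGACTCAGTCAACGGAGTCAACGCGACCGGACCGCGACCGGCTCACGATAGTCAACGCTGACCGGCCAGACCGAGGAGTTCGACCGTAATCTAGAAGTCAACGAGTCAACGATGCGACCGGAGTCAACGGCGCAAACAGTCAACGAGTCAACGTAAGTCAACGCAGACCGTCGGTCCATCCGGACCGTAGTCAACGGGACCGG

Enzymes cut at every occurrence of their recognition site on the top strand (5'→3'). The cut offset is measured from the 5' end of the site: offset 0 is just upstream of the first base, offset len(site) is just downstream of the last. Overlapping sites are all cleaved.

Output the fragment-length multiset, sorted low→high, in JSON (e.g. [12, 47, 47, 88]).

Scan for sites:
  OquII (GACCG, off=2): starts [2, 29, 34, 40, 64, 73, 86, 120, 170, 187, 202] → cuts [4, 31, 36, 42, 66, 75, 88, 122, 172, 189, 204]
  EstIX (AGTCAACG, off=6): starts [11, 20, 54, 100, 108, 126, 142, 150, 160, 193] → cuts [17, 26, 60, 106, 114, 132, 148, 156, 166, 199]

Pooled cuts: [4, 17, 26, 31, 36, 42, 60, 66, 75, 88, 106, 114, 122, 132, 148, 156, 166, 172, 189, 199, 204]

Fragment lengths:
  4→17: 13 bp
  17→26: 9 bp
  26→31: 5 bp
  31→36: 5 bp
  36→42: 6 bp
  42→60: 18 bp
  60→66: 6 bp
  66→75: 9 bp
  75→88: 13 bp
  88→106: 18 bp
  106→114: 8 bp
  114→122: 8 bp
  122→132: 10 bp
  132→148: 16 bp
  148→156: 8 bp
  156→166: 10 bp
  166→172: 6 bp
  172→189: 17 bp
  189→199: 10 bp
  199→204: 5 bp
  204→4 (wrap): 208-204+4 = 8 bp

[5,5,5,6,6,6,8,8,8,8,9,9,10,10,10,13,13,16,17,18,18]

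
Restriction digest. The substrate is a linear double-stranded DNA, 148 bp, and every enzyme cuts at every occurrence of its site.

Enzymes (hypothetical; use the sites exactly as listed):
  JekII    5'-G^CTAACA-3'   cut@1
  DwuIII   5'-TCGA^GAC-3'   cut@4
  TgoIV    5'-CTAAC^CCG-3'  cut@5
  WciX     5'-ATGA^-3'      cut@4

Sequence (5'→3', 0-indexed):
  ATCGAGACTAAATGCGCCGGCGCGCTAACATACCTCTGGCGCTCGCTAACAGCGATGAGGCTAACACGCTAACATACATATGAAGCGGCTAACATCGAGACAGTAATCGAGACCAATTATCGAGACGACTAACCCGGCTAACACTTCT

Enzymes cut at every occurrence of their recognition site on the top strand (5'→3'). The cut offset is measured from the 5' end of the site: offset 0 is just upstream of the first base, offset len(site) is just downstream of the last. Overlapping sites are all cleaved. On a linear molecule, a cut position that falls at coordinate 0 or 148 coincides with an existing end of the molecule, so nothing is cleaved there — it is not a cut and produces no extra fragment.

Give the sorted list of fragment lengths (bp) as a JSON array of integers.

Scan for sites:
  JekII (GCTAACA, off=1): starts [23, 44, 59, 67, 87, 136] → cuts [24, 45, 60, 68, 88, 137]
  DwuIII (TCGAGAC, off=4): starts [1, 94, 106, 119] → cuts [5, 98, 110, 123]
  TgoIV (CTAACCCG, off=5): starts [128] → cuts [133]
  WciX (ATGA, off=4): starts [54, 79] → cuts [58, 83]

Pooled cuts: [5, 24, 45, 58, 60, 68, 83, 88, 98, 110, 123, 133, 137]

Fragments:
  [0,5): 5 bp
  [5,24): 19 bp
  [24,45): 21 bp
  [45,58): 13 bp
  [58,60): 2 bp
  [60,68): 8 bp
  [68,83): 15 bp
  [83,88): 5 bp
  [88,98): 10 bp
  [98,110): 12 bp
  [110,123): 13 bp
  [123,133): 10 bp
  [133,137): 4 bp
  [137,148): 11 bp

[2,4,5,5,8,10,10,11,12,13,13,15,19,21]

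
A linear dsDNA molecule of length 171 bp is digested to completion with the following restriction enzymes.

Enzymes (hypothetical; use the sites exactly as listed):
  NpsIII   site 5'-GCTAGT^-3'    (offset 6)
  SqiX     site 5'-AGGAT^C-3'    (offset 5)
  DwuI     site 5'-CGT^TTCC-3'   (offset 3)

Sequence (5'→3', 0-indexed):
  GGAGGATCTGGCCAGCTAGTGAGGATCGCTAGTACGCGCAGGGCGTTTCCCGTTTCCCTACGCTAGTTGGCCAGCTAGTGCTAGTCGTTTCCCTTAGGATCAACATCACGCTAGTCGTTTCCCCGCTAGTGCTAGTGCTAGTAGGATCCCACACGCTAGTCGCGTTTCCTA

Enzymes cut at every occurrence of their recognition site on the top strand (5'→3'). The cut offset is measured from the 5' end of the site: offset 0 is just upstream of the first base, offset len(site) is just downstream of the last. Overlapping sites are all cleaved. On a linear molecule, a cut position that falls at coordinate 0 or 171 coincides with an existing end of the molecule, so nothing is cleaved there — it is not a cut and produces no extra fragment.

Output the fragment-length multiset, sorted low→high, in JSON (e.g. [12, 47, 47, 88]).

Scan for sites:
  NpsIII (GCTAGT, off=6): starts [14, 27, 61, 73, 79, 109, 124, 130, 136, 154] → cuts [20, 33, 67, 79, 85, 115, 130, 136, 142, 160]
  SqiX (AGGATC, off=5): starts [2, 21, 95, 142] → cuts [7, 26, 100, 147]
  DwuI (CGTTTCC, off=3): starts [43, 50, 85, 115, 162] → cuts [46, 53, 88, 118, 165]

All cut coordinates (distinct, sorted): [7, 20, 26, 33, 46, 53, 67, 79, 85, 88, 100, 115, 118, 130, 136, 142, 147, 160, 165]

Fragment lengths:
  [0,7): 7 bp
  [7,20): 13 bp
  [20,26): 6 bp
  [26,33): 7 bp
  [33,46): 13 bp
  [46,53): 7 bp
  [53,67): 14 bp
  [67,79): 12 bp
  [79,85): 6 bp
  [85,88): 3 bp
  [88,100): 12 bp
  [100,115): 15 bp
  [115,118): 3 bp
  [118,130): 12 bp
  [130,136): 6 bp
  [136,142): 6 bp
  [142,147): 5 bp
  [147,160): 13 bp
  [160,165): 5 bp
  [165,171): 6 bp

[3,3,5,5,6,6,6,6,6,7,7,7,12,12,12,13,13,13,14,15]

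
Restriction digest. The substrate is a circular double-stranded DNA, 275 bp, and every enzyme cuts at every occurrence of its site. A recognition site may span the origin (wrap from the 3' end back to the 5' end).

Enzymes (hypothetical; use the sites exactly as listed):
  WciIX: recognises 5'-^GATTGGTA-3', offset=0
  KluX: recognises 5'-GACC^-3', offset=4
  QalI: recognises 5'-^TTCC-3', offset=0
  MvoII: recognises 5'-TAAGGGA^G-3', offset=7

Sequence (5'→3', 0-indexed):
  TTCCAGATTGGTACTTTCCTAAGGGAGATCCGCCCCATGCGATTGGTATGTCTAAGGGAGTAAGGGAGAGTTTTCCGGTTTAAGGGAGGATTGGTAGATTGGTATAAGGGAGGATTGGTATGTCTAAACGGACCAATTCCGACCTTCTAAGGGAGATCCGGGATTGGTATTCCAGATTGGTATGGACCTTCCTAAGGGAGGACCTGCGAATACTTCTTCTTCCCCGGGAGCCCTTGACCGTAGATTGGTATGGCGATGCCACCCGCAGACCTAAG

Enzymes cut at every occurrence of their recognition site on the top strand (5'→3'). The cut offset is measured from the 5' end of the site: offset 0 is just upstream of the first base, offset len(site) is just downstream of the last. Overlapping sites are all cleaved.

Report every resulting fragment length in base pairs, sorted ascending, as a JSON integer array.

Site scan:
  WciIX (GATTGGTA, off=0): starts [5, 40, 88, 96, 112, 161, 174, 242] → cuts [5, 40, 88, 96, 112, 161, 174, 242]
  KluX (GACC, off=4): starts [130, 140, 184, 200, 235, 267] → cuts [134, 144, 188, 204, 239, 271]
  QalI (TTCC, off=0): starts [0, 15, 72, 136, 169, 188, 219] → cuts [0, 15, 72, 136, 169, 188, 219]
  MvoII (TAAGGGAG, off=7): starts [19, 52, 60, 80, 104, 147, 192] → cuts [26, 59, 67, 87, 111, 154, 199]

Pooled cuts: [0, 5, 15, 26, 40, 59, 67, 72, 87, 88, 96, 111, 112, 134, 136, 144, 154, 161, 169, 174, 188, 199, 204, 219, 239, 242, 271]

Fragments:
  0→5: 5 bp
  5→15: 10 bp
  15→26: 11 bp
  26→40: 14 bp
  40→59: 19 bp
  59→67: 8 bp
  67→72: 5 bp
  72→87: 15 bp
  87→88: 1 bp
  88→96: 8 bp
  96→111: 15 bp
  111→112: 1 bp
  112→134: 22 bp
  134→136: 2 bp
  136→144: 8 bp
  144→154: 10 bp
  154→161: 7 bp
  161→169: 8 bp
  169→174: 5 bp
  174→188: 14 bp
  188→199: 11 bp
  199→204: 5 bp
  204→219: 15 bp
  219→239: 20 bp
  239→242: 3 bp
  242→271: 29 bp
  271→0 (wrap): 275-271+0 = 4 bp

[1,1,2,3,4,5,5,5,5,7,8,8,8,8,10,10,11,11,14,14,15,15,15,19,20,22,29]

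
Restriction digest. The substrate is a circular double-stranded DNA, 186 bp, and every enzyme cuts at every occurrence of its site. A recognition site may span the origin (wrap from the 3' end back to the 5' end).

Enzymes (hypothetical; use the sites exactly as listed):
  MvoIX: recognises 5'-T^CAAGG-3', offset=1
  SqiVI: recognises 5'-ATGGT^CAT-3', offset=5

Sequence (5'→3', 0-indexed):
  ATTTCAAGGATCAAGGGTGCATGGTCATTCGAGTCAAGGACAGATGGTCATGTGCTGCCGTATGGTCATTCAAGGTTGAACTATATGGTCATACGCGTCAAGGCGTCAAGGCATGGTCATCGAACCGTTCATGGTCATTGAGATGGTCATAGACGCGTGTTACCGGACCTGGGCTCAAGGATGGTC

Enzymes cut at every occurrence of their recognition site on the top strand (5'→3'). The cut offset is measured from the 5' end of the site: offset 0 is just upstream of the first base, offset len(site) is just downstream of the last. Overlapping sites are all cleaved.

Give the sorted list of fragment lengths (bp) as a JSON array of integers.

Site scan:
  MvoIX (TCAAGG, off=1): starts [3, 10, 33, 69, 97, 105, 174] → cuts [4, 11, 34, 70, 98, 106, 175]
  SqiVI (ATGGTCAT, off=5): starts [20, 43, 61, 84, 112, 130, 142, 180] → cuts [25, 48, 66, 89, 117, 135, 147, 185]

Pooled cuts: [4, 11, 25, 34, 48, 66, 70, 89, 98, 106, 117, 135, 147, 175, 185]

Fragments:
  4→11: 7 bp
  11→25: 14 bp
  25→34: 9 bp
  34→48: 14 bp
  48→66: 18 bp
  66→70: 4 bp
  70→89: 19 bp
  89→98: 9 bp
  98→106: 8 bp
  106→117: 11 bp
  117→135: 18 bp
  135→147: 12 bp
  147→175: 28 bp
  175→185: 10 bp
  185→4 (wrap): 186-185+4 = 5 bp

[4,5,7,8,9,9,10,11,12,14,14,18,18,19,28]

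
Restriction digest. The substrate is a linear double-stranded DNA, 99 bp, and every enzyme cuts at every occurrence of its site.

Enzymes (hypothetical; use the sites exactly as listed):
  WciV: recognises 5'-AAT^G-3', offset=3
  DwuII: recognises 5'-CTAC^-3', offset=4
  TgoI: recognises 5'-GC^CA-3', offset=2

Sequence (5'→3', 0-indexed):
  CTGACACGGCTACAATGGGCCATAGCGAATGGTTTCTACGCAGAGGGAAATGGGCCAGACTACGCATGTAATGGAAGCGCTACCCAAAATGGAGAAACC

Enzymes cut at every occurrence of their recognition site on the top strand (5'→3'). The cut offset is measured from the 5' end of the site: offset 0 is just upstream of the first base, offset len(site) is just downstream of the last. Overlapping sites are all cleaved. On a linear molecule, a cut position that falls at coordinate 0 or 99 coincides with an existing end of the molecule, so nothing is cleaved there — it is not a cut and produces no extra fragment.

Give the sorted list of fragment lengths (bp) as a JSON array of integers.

[3,4,4,7,8,9,9,9,10,11,12,13]

Scan for sites:
  WciV (AATG, off=3): starts [13, 27, 48, 69, 87] → cuts [16, 30, 51, 72, 90]
  DwuII (CTAC, off=4): starts [9, 35, 59, 79] → cuts [13, 39, 63, 83]
  TgoI (GCCA, off=2): starts [18, 53] → cuts [20, 55]

All cut coordinates (distinct, sorted): [13, 16, 20, 30, 39, 51, 55, 63, 72, 83, 90]

Fragments:
  [0,13): 13 bp
  [13,16): 3 bp
  [16,20): 4 bp
  [20,30): 10 bp
  [30,39): 9 bp
  [39,51): 12 bp
  [51,55): 4 bp
  [55,63): 8 bp
  [63,72): 9 bp
  [72,83): 11 bp
  [83,90): 7 bp
  [90,99): 9 bp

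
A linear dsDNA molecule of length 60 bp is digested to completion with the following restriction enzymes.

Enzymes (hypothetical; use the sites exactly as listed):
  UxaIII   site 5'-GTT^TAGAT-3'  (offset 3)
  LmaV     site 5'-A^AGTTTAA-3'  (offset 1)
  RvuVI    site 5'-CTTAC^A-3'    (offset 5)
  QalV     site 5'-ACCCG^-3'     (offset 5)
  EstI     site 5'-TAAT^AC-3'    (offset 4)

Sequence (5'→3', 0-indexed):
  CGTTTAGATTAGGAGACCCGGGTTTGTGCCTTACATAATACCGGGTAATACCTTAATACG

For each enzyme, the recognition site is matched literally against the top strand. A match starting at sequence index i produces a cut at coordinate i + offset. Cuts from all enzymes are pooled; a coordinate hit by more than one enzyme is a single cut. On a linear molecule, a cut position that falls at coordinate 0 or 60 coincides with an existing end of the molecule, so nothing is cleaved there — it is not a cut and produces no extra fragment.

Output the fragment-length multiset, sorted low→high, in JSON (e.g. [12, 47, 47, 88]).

Per-enzyme occurrences:
  UxaIII (GTTTAGAT, off=3): starts [1] → cuts [4]
  LmaV (AAGTTTAA, off=1): no sites
  RvuVI (CTTACA, off=5): starts [29] → cuts [34]
  QalV (ACCCG, off=5): starts [15] → cuts [20]
  EstI (TAATAC, off=4): starts [35, 45, 53] → cuts [39, 49, 57]

Pooled cuts: [4, 20, 34, 39, 49, 57]

Fragments:
  [0,4): 4 bp
  [4,20): 16 bp
  [20,34): 14 bp
  [34,39): 5 bp
  [39,49): 10 bp
  [49,57): 8 bp
  [57,60): 3 bp

[3,4,5,8,10,14,16]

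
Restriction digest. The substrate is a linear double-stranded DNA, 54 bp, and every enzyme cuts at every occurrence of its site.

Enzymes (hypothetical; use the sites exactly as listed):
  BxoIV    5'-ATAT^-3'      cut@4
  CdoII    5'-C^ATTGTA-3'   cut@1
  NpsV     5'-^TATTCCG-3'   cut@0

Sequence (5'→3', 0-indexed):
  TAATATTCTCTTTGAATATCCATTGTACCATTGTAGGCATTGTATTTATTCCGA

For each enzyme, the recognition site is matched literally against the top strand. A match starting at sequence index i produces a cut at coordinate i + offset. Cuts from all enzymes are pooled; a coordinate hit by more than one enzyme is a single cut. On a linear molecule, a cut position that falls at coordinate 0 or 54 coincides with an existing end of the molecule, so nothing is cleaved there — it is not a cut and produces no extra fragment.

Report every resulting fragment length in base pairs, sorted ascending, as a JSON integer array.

[2,6,8,8,8,9,13]

Scan for sites:
  BxoIV (ATAT, off=4): starts [2, 15] → cuts [6, 19]
  CdoII (CATTGTA, off=1): starts [20, 28, 37] → cuts [21, 29, 38]
  NpsV (TATTCCG, off=0): starts [46] → cuts [46]

All cut coordinates (distinct, sorted): [6, 19, 21, 29, 38, 46]

Fragment lengths:
  [0,6): 6 bp
  [6,19): 13 bp
  [19,21): 2 bp
  [21,29): 8 bp
  [29,38): 9 bp
  [38,46): 8 bp
  [46,54): 8 bp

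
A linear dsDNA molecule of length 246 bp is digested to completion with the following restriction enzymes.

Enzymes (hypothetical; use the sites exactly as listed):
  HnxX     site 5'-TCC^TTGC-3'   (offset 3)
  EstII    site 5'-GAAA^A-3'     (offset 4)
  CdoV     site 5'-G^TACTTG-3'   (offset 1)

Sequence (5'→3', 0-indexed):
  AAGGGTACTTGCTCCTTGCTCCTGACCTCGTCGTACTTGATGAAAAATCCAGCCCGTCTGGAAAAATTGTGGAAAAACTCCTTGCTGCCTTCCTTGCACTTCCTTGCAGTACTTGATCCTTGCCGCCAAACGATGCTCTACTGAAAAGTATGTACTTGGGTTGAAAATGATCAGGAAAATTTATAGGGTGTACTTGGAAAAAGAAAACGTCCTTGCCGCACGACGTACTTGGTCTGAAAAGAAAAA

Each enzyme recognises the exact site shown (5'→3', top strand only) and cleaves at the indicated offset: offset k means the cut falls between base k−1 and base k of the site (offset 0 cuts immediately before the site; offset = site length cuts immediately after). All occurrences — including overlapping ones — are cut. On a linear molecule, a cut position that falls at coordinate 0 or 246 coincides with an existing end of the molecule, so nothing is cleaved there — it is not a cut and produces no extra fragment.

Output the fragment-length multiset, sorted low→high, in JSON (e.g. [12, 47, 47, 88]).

Per-enzyme occurrences:
  HnxX (TCCTTGC, off=3): starts [12, 78, 90, 100, 116, 209] → cuts [15, 81, 93, 103, 119, 212]
  EstII (GAAAA, off=4): starts [41, 60, 71, 142, 162, 174, 196, 202, 235, 240] → cuts [45, 64, 75, 146, 166, 178, 200, 206, 239, 244]
  CdoV (GTACTTG, off=1): starts [4, 32, 108, 151, 189, 224] → cuts [5, 33, 109, 152, 190, 225]

All cut coordinates (distinct, sorted): [5, 15, 33, 45, 64, 75, 81, 93, 103, 109, 119, 146, 152, 166, 178, 190, 200, 206, 212, 225, 239, 244]

Fragments:
  [0,5): 5 bp
  [5,15): 10 bp
  [15,33): 18 bp
  [33,45): 12 bp
  [45,64): 19 bp
  [64,75): 11 bp
  [75,81): 6 bp
  [81,93): 12 bp
  [93,103): 10 bp
  [103,109): 6 bp
  [109,119): 10 bp
  [119,146): 27 bp
  [146,152): 6 bp
  [152,166): 14 bp
  [166,178): 12 bp
  [178,190): 12 bp
  [190,200): 10 bp
  [200,206): 6 bp
  [206,212): 6 bp
  [212,225): 13 bp
  [225,239): 14 bp
  [239,244): 5 bp
  [244,246): 2 bp

[2,5,5,6,6,6,6,6,10,10,10,10,11,12,12,12,12,13,14,14,18,19,27]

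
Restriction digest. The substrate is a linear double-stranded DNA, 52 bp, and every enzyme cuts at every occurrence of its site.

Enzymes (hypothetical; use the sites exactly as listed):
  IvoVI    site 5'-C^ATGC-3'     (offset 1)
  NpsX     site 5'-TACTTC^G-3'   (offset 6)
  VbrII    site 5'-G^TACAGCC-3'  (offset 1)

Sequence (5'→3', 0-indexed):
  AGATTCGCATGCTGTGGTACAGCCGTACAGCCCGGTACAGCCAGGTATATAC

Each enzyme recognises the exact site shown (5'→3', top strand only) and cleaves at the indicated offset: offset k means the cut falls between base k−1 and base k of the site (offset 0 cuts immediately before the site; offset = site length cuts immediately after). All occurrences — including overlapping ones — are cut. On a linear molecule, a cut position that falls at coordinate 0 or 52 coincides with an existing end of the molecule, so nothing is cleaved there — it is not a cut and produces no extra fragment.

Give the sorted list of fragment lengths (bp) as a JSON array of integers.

Per-enzyme occurrences:
  IvoVI (CATGC, off=1): starts [7] → cuts [8]
  NpsX (TACTTCG, off=6): no sites
  VbrII (GTACAGCC, off=1): starts [16, 24, 34] → cuts [17, 25, 35]

Pooled cuts: [8, 17, 25, 35]

Fragment lengths:
  [0,8): 8 bp
  [8,17): 9 bp
  [17,25): 8 bp
  [25,35): 10 bp
  [35,52): 17 bp

[8,8,9,10,17]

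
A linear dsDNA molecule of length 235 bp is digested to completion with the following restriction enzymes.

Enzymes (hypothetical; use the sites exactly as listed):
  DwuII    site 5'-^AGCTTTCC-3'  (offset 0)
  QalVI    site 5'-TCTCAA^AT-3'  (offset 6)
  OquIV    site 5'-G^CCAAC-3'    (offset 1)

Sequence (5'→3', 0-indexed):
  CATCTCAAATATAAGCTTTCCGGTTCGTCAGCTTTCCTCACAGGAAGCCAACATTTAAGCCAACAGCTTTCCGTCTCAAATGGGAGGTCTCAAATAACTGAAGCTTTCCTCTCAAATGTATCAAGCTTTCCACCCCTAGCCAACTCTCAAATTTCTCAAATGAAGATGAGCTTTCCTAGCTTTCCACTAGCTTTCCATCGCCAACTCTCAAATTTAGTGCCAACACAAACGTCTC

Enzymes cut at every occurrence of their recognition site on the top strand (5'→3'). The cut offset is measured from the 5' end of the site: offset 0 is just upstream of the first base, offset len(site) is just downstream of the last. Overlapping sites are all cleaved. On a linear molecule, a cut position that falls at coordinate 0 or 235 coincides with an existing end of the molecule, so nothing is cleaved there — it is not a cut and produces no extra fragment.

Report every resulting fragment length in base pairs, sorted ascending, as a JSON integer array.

Site scan:
  DwuII AGCTTTCC/0: at [13, 29, 64, 101, 123, 168, 177, 188] ⇒ [13, 29, 64, 101, 123, 168, 177, 188]
  QalVI TCTCAAAT/6: at [2, 73, 87, 109, 144, 153, 205] ⇒ [8, 79, 93, 115, 150, 159, 211]
  OquIV GCCAAC/1: at [46, 58, 138, 199, 218] ⇒ [47, 59, 139, 200, 219]

Pooled cuts: [8, 13, 29, 47, 59, 64, 79, 93, 101, 115, 123, 139, 150, 159, 168, 177, 188, 200, 211, 219]

Fragment lengths:
  [0,8): 8 bp
  [8,13): 5 bp
  [13,29): 16 bp
  [29,47): 18 bp
  [47,59): 12 bp
  [59,64): 5 bp
  [64,79): 15 bp
  [79,93): 14 bp
  [93,101): 8 bp
  [101,115): 14 bp
  [115,123): 8 bp
  [123,139): 16 bp
  [139,150): 11 bp
  [150,159): 9 bp
  [159,168): 9 bp
  [168,177): 9 bp
  [177,188): 11 bp
  [188,200): 12 bp
  [200,211): 11 bp
  [211,219): 8 bp
  [219,235): 16 bp

[5,5,8,8,8,8,9,9,9,11,11,11,12,12,14,14,15,16,16,16,18]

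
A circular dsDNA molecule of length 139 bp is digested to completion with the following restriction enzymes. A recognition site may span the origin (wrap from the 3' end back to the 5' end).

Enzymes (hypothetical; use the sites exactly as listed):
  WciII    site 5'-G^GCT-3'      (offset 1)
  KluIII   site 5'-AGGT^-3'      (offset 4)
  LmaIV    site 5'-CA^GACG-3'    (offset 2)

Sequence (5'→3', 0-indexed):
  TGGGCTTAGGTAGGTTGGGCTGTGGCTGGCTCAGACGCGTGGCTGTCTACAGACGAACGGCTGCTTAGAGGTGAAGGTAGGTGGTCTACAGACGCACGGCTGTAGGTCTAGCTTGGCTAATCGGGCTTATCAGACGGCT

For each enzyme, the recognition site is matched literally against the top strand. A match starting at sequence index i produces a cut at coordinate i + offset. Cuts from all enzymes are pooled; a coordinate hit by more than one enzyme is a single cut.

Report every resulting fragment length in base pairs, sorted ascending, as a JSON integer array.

Per-enzyme occurrences:
  WciII GGCT/1: at [2, 17, 23, 27, 40, 58, 97, 114, 123, 135] ⇒ [3, 18, 24, 28, 41, 59, 98, 115, 124, 136]
  KluIII AGGT/4: at [7, 11, 68, 74, 78, 103] ⇒ [11, 15, 72, 78, 82, 107]
  LmaIV CAGACG/2: at [31, 49, 88, 130] ⇒ [33, 51, 90, 132]

Pooled cuts: [3, 11, 15, 18, 24, 28, 33, 41, 51, 59, 72, 78, 82, 90, 98, 107, 115, 124, 132, 136]

Fragments:
  3→11: 8 bp
  11→15: 4 bp
  15→18: 3 bp
  18→24: 6 bp
  24→28: 4 bp
  28→33: 5 bp
  33→41: 8 bp
  41→51: 10 bp
  51→59: 8 bp
  59→72: 13 bp
  72→78: 6 bp
  78→82: 4 bp
  82→90: 8 bp
  90→98: 8 bp
  98→107: 9 bp
  107→115: 8 bp
  115→124: 9 bp
  124→132: 8 bp
  132→136: 4 bp
  136→3 (wrap): 139-136+3 = 6 bp

[3,4,4,4,4,5,6,6,6,8,8,8,8,8,8,8,9,9,10,13]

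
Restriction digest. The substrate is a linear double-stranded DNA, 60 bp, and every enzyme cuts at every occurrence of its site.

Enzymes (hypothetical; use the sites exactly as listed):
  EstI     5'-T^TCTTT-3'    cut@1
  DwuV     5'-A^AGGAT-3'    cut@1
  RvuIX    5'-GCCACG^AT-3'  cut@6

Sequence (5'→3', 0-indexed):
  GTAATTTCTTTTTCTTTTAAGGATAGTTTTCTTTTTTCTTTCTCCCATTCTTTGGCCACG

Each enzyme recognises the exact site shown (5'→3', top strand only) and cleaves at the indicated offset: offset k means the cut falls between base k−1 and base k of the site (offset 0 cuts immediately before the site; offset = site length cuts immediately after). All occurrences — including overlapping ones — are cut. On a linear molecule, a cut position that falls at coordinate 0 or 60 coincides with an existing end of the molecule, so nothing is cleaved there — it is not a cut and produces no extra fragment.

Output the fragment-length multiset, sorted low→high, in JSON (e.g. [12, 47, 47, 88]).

[6,6,7,7,10,12,12]

Per-enzyme occurrences:
  EstI TTCTTT/1: at [5, 11, 28, 35, 47] ⇒ [6, 12, 29, 36, 48]
  DwuV AAGGAT/1: at [18] ⇒ [19]
  RvuIX (GCCACGAT, off=6): no sites

All cut coordinates (distinct, sorted): [6, 12, 19, 29, 36, 48]

Fragment lengths:
  [0,6): 6 bp
  [6,12): 6 bp
  [12,19): 7 bp
  [19,29): 10 bp
  [29,36): 7 bp
  [36,48): 12 bp
  [48,60): 12 bp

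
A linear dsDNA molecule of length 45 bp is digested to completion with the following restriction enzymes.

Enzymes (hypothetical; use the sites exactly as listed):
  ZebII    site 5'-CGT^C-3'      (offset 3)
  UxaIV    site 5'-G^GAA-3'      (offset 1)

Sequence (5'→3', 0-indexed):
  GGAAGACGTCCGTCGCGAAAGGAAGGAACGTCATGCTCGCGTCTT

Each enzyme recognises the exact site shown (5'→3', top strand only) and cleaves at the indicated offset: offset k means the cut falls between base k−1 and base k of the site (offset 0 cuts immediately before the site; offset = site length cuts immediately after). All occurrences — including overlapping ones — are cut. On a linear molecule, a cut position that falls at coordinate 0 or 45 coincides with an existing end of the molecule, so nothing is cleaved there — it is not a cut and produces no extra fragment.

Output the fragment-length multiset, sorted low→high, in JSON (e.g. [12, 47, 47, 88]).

[1,3,4,4,6,8,8,11]

Scan for sites:
  ZebII CGTC/3: at [6, 10, 28, 39] ⇒ [9, 13, 31, 42]
  UxaIV GGAA/1: at [0, 20, 24] ⇒ [1, 21, 25]

All cut coordinates (distinct, sorted): [1, 9, 13, 21, 25, 31, 42]

Fragments:
  [0,1): 1 bp
  [1,9): 8 bp
  [9,13): 4 bp
  [13,21): 8 bp
  [21,25): 4 bp
  [25,31): 6 bp
  [31,42): 11 bp
  [42,45): 3 bp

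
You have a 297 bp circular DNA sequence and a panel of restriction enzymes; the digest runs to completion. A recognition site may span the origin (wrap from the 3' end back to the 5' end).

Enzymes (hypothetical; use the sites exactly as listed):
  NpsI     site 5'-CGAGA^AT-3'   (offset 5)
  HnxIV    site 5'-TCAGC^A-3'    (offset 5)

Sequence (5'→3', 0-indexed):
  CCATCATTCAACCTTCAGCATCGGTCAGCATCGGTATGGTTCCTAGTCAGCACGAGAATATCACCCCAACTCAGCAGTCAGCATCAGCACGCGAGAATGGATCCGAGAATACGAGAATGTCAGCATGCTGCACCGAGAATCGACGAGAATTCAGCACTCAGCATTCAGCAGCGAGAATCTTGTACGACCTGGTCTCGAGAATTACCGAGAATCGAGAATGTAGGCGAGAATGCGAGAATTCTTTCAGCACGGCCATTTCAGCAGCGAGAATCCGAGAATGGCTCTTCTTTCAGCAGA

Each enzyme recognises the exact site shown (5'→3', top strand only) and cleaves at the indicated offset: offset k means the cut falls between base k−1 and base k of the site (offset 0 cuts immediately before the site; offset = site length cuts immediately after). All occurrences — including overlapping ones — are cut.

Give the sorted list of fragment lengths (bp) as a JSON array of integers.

[6,6,7,7,7,7,7,7,7,8,8,8,8,8,10,10,10,11,12,12,14,14,17,18,22,22,24]

Scan for sites:
  NpsI CGAGAAT/5: at [52, 91, 103, 111, 133, 143, 171, 195, 205, 212, 224, 232, 264, 272] ⇒ [57, 96, 108, 116, 138, 148, 176, 200, 210, 217, 229, 237, 269, 277]
  HnxIV TCAGCA/5: at [14, 24, 46, 70, 77, 83, 119, 150, 157, 164, 243, 257, 289] ⇒ [19, 29, 51, 75, 82, 88, 124, 155, 162, 169, 248, 262, 294]

Pooled cuts: [19, 29, 51, 57, 75, 82, 88, 96, 108, 116, 124, 138, 148, 155, 162, 169, 176, 200, 210, 217, 229, 237, 248, 262, 269, 277, 294]

Fragment lengths:
  19→29: 10 bp
  29→51: 22 bp
  51→57: 6 bp
  57→75: 18 bp
  75→82: 7 bp
  82→88: 6 bp
  88→96: 8 bp
  96→108: 12 bp
  108→116: 8 bp
  116→124: 8 bp
  124→138: 14 bp
  138→148: 10 bp
  148→155: 7 bp
  155→162: 7 bp
  162→169: 7 bp
  169→176: 7 bp
  176→200: 24 bp
  200→210: 10 bp
  210→217: 7 bp
  217→229: 12 bp
  229→237: 8 bp
  237→248: 11 bp
  248→262: 14 bp
  262→269: 7 bp
  269→277: 8 bp
  277→294: 17 bp
  294→19 (wrap): 297-294+19 = 22 bp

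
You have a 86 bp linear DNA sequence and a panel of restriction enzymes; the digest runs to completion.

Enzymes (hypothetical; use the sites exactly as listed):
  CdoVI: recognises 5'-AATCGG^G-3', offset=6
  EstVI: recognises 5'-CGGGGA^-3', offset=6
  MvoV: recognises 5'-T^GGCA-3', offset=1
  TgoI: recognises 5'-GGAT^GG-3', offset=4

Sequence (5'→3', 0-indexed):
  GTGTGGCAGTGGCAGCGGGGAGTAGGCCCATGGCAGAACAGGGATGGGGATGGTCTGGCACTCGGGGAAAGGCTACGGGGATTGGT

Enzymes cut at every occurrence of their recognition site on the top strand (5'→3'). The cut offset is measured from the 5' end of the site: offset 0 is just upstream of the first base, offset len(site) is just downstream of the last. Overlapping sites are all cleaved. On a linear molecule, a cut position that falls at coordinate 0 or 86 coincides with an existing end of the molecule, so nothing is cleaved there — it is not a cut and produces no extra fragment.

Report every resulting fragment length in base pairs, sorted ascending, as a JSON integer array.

Site scan:
  CdoVI (AATCGGG, off=6): no sites
  EstVI CGGGGA/6: at [15, 62, 75] ⇒ [21, 68, 81]
  MvoV TGGCA/1: at [3, 9, 30, 55] ⇒ [4, 10, 31, 56]
  TgoI GGATGG/4: at [41, 47] ⇒ [45, 51]

Pooled cuts: [4, 10, 21, 31, 45, 51, 56, 68, 81]

Fragments:
  [0,4): 4 bp
  [4,10): 6 bp
  [10,21): 11 bp
  [21,31): 10 bp
  [31,45): 14 bp
  [45,51): 6 bp
  [51,56): 5 bp
  [56,68): 12 bp
  [68,81): 13 bp
  [81,86): 5 bp

[4,5,5,6,6,10,11,12,13,14]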